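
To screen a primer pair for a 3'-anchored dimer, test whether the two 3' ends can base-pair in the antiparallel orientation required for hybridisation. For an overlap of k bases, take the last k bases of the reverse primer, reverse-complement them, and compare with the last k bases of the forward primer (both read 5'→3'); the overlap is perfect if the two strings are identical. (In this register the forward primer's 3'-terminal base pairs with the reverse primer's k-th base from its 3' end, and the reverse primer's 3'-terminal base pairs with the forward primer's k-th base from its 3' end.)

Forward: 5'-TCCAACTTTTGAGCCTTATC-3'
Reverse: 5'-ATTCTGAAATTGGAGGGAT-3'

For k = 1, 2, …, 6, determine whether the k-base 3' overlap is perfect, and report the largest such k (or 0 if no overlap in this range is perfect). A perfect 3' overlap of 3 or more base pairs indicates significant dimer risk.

Last 6 bases (5'→3') — forward …CTTATC, reverse …AGGGAT.
Reverse complement of the reverse primer's last 6 bases: ATCCCT; its first k bases are the reverse complement of the reverse primer's last k bases, so a perfect k-base overlap needs the forward primer's last k bases to equal them.
Comparing (forward last k vs required): k=1: C vs A ✗; k=2: TC vs AT ✗; k=3: ATC vs ATC ✓; k=4: TATC vs ATCC ✗; k=5: TTATC vs ATCCC ✗; k=6: CTTATC vs ATCCCT ✗.
Only k = 3 is perfect, so the longest perfect 3' overlap is 3.

Longest perfect overlap: 3 complementary base pairs; significant dimer risk (threshold 3).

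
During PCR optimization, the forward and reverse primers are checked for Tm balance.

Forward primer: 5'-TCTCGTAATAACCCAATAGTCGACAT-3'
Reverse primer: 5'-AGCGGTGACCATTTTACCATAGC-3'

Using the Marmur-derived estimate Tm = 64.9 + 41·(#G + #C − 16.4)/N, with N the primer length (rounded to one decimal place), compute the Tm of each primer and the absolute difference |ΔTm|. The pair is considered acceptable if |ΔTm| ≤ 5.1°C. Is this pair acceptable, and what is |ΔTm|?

|ΔTm| = 0.5°C; the pair is acceptable.

Forward: G+C = 10, N = 26 → Tm = 64.9 + 41·(10 − 16.4)/26 = 54.8°C.
Reverse: G+C = 11, N = 23 → Tm = 64.9 + 41·(11 − 16.4)/23 = 55.3°C.
|ΔTm| = |54.8 − 55.3| = 0.5°C, ≤ 5.1°C.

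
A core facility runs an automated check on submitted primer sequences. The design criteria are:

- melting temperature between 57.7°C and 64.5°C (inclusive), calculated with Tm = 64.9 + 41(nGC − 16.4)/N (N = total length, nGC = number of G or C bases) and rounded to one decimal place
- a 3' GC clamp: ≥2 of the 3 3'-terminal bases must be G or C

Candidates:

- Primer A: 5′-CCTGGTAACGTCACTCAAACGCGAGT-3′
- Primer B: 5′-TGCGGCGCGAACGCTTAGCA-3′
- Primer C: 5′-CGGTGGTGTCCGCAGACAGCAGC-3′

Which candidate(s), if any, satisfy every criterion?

Primer B and Primer C.

Primer A (26 nt, A=7 T=5 G=6 C=8): Tm = 64.9 + 41·(14 − 16.4)/26 = 61.1°C ✓; 3' end AGT has 1 G/C, need ≥2 ✗ — fails.
Primer B (20 nt, A=4 T=3 G=7 C=6): Tm = 64.9 + 41·(13 − 16.4)/20 = 57.9°C ✓; 3' end GCA has 2 G/C ✓ — passes.
Primer C (23 nt, A=4 T=3 G=9 C=7): Tm = 64.9 + 41·(16 − 16.4)/23 = 64.2°C ✓; 3' end AGC has 2 G/C ✓ — passes.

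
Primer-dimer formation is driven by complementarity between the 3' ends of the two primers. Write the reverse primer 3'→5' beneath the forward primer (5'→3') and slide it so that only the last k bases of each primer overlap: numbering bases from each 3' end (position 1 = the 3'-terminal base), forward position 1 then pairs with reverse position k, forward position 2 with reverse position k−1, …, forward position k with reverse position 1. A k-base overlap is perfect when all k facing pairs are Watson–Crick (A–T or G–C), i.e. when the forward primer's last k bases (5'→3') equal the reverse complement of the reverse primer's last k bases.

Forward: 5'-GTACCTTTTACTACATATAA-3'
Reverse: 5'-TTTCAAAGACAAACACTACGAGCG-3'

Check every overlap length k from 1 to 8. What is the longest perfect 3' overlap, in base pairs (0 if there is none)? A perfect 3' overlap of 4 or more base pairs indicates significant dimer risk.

Longest perfect overlap: 0 complementary base pairs; below the dimer-risk threshold (threshold 4).

Last 8 bases (5'→3') — forward …ACATATAA, reverse …TACGAGCG.
Reverse complement of the reverse primer's last 8 bases: CGCTCGTA; its first k bases are the reverse complement of the reverse primer's last k bases, so a perfect k-base overlap needs the forward primer's last k bases to equal them.
Comparing (forward last k vs required): k=1: A vs C ✗; k=2: AA vs CG ✗; k=3: TAA vs CGC ✗; k=4: ATAA vs CGCT ✗; k=5: TATAA vs CGCTC ✗; k=6: ATATAA vs CGCTCG ✗; k=7: CATATAA vs CGCTCGT ✗; k=8: ACATATAA vs CGCTCGTA ✗.
No overlap length from 1 to 8 is perfect, so the longest perfect 3' overlap is 0.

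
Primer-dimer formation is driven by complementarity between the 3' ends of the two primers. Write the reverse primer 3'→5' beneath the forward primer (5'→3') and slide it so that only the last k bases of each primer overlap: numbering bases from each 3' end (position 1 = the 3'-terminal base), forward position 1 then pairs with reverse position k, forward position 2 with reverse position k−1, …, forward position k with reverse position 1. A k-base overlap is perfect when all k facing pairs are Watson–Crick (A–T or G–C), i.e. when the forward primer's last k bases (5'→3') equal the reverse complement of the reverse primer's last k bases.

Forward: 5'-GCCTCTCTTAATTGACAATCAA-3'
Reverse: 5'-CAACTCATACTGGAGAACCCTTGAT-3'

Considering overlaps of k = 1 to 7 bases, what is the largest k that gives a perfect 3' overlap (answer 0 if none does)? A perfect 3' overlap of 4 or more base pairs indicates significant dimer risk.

Last 7 bases (5'→3') — forward …CAATCAA, reverse …CCTTGAT.
Reverse complement of the reverse primer's last 7 bases: ATCAAGG; its first k bases are the reverse complement of the reverse primer's last k bases, so a perfect k-base overlap needs the forward primer's last k bases to equal them.
Comparing (forward last k vs required): k=1: A vs A ✓; k=2: AA vs AT ✗; k=3: CAA vs ATC ✗; k=4: TCAA vs ATCA ✗; k=5: ATCAA vs ATCAA ✓; k=6: AATCAA vs ATCAAG ✗; k=7: CAATCAA vs ATCAAGG ✗.
Perfect overlaps at k = 1, 5; the largest is 5.

Longest perfect overlap: 5 complementary base pairs; significant dimer risk (threshold 4).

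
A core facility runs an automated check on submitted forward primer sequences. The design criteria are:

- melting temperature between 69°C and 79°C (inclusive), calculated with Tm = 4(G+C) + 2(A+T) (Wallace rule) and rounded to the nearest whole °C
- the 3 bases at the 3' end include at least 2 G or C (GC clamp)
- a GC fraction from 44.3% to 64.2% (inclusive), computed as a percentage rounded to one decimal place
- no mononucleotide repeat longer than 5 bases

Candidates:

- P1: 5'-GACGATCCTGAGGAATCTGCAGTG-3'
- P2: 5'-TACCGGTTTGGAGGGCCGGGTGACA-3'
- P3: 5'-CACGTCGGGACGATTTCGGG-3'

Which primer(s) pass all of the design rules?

P1 only.

P1 (24 nt, A=6 T=5 G=8 C=5): Tm = 2·11 + 4·13 = 74°C ✓; 3' end GTG has 2 G/C ✓; GC 13/24 = 54.2% ✓; longest run = 2 ✓ — passes.
P2 (25 nt, A=4 T=5 G=11 C=5): Tm = 2·9 + 4·16 = 82°C, outside 69–79°C ✗; 3' end ACA has 1 G/C, need ≥2 ✗; GC 16/25 = 64.0% ✓; longest run = 3 ✓ — fails.
P3 (20 nt, A=3 T=4 G=8 C=5): Tm = 2·7 + 4·13 = 66°C, outside 69–79°C ✗; 3' end GGG has 3 G/C ✓; GC 13/20 = 65.0%, outside 44.3–64.2% ✗; longest run = 3 ✓ — fails.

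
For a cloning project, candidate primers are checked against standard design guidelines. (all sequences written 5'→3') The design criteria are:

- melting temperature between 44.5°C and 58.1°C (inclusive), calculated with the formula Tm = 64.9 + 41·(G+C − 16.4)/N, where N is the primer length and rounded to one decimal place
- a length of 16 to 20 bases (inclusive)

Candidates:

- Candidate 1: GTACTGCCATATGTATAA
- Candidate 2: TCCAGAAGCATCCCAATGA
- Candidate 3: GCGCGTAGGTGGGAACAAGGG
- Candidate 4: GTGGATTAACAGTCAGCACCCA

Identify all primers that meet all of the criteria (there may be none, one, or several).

Candidate 1 (18 nt, A=6 T=6 G=3 C=3): Tm = 64.9 + 41·(6 − 16.4)/18 = 41.2°C, outside 44.5–58.1°C ✗; length 18 ✓ — fails.
Candidate 2 (19 nt, A=7 T=3 G=3 C=6): Tm = 64.9 + 41·(9 − 16.4)/19 = 48.9°C ✓; length 19 ✓ — passes.
Candidate 3 (21 nt, A=5 T=2 G=11 C=3): Tm = 64.9 + 41·(14 − 16.4)/21 = 60.2°C, outside 44.5–58.1°C ✗; length 21, outside 16–20 ✗ — fails.
Candidate 4 (22 nt, A=7 T=4 G=5 C=6): Tm = 64.9 + 41·(11 − 16.4)/22 = 54.8°C ✓; length 22, outside 16–20 ✗ — fails.

Candidate 2 only.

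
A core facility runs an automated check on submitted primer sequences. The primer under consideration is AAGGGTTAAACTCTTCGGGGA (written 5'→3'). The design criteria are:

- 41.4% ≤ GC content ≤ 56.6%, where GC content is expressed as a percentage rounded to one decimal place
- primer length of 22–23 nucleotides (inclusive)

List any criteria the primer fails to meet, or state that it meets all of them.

Fails: length.

Base counts: A=6, T=5, G=7, C=3 (length 21).
GC content: GC 10/21 = 47.6% ✓
length: length 21, outside 22–23 ✗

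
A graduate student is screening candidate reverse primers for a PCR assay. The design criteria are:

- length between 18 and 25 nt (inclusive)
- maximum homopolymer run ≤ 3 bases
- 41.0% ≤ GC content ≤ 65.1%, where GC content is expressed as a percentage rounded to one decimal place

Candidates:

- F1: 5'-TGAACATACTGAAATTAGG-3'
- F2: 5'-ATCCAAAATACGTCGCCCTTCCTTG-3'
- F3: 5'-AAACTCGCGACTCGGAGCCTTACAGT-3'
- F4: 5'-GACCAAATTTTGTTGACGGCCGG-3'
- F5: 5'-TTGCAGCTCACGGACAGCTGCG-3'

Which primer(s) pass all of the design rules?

F1 (19 nt, A=8 T=5 G=4 C=2): length 19 ✓; longest run = 3 ✓; GC 6/19 = 31.6%, outside 41.0–65.1% ✗ — fails.
F2 (25 nt, A=6 T=7 G=3 C=9): length 25 ✓; longest run = 4, exceeds 3 ✗; GC 12/25 = 48.0% ✓ — fails.
F3 (26 nt, A=7 T=5 G=6 C=8): length 26, outside 18–25 ✗; longest run = 3 ✓; GC 14/26 = 53.8% ✓ — fails.
F4 (23 nt, A=5 T=6 G=7 C=5): length 23 ✓; longest run = 4, exceeds 3 ✗; GC 12/23 = 52.2% ✓ — fails.
F5 (22 nt, A=4 T=4 G=7 C=7): length 22 ✓; longest run = 2 ✓; GC 14/22 = 63.6% ✓ — passes.

F5 only.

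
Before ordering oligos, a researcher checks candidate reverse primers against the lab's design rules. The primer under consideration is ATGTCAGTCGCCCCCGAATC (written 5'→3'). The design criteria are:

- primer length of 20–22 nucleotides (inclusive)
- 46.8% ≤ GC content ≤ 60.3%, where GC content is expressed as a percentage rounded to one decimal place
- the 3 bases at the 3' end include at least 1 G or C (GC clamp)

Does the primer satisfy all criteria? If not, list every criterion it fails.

Base counts: A=4, T=4, G=4, C=8 (length 20).
length: length 20 ✓
GC content: GC 12/20 = 60.0% ✓
GC clamp: 3' end ATC has 1 G/C ✓

Meets all criteria.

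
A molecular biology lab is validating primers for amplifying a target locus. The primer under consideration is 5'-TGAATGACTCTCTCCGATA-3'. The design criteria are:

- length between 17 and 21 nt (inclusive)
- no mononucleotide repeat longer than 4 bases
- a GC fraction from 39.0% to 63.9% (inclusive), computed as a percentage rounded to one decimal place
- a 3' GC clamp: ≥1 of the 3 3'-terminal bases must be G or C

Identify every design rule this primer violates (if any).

Base counts: A=5, T=6, G=3, C=5 (length 19).
length: length 19 ✓
homopolymer run: longest run = 2 ✓
GC content: GC 8/19 = 42.1% ✓
GC clamp: 3' end ATA has 0 G/C, need ≥1 ✗

Fails: GC clamp.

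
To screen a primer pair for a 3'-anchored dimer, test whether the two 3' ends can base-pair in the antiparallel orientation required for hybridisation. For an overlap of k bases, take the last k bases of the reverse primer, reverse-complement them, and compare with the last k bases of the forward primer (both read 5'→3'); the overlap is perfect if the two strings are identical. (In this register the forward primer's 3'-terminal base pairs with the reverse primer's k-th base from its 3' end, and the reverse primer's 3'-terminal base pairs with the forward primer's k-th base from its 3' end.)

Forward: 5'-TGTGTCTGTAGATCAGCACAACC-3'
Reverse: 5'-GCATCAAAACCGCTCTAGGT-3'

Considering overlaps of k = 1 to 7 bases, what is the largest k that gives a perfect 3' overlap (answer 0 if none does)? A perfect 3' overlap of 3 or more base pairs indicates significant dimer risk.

Longest perfect overlap: 3 complementary base pairs; significant dimer risk (threshold 3).

Last 7 bases (5'→3') — forward …CACAACC, reverse …TCTAGGT.
Reverse complement of the reverse primer's last 7 bases: ACCTAGA; its first k bases are the reverse complement of the reverse primer's last k bases, so a perfect k-base overlap needs the forward primer's last k bases to equal them.
Comparing (forward last k vs required): k=1: C vs A ✗; k=2: CC vs AC ✗; k=3: ACC vs ACC ✓; k=4: AACC vs ACCT ✗; k=5: CAACC vs ACCTA ✗; k=6: ACAACC vs ACCTAG ✗; k=7: CACAACC vs ACCTAGA ✗.
Only k = 3 is perfect, so the longest perfect 3' overlap is 3.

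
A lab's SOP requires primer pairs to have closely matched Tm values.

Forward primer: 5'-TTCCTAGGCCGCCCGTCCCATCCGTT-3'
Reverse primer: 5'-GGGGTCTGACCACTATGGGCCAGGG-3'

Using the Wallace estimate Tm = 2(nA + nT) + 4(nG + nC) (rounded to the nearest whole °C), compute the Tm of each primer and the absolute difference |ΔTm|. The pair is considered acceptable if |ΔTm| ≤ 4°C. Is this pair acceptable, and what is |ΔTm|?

|ΔTm| = 2°C; the pair is acceptable.

Forward: A=2 T=7 G=5 C=12 → Tm = 2·9 + 4·17 = 86°C.
Reverse: A=4 T=4 G=11 C=6 → Tm = 2·8 + 4·17 = 84°C.
|ΔTm| = |86 − 84| = 2°C, ≤ 4°C.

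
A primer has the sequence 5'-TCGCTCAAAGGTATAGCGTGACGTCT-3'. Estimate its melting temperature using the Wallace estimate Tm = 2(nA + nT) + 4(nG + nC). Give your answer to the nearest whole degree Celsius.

Base counts: A=6, T=7, G=7, C=6 (length 26).
Tm = 2·(6+7) + 4·(7+6) = 2·13 + 4·13 = 26 + 52 = 78°C.

78°C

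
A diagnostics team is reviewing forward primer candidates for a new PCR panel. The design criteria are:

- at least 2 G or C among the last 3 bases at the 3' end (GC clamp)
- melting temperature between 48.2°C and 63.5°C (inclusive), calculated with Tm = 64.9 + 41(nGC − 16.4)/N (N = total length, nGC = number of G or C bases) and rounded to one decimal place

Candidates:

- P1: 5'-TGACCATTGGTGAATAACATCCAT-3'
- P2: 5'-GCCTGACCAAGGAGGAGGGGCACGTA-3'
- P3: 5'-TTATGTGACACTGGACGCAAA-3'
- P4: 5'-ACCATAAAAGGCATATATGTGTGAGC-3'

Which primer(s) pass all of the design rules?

P1 (24 nt, A=8 T=7 G=4 C=5): 3' end CAT has 1 G/C, need ≥2 ✗; Tm = 64.9 + 41·(9 − 16.4)/24 = 52.3°C ✓ — fails.
P2 (26 nt, A=7 T=2 G=11 C=6): 3' end GTA has 1 G/C, need ≥2 ✗; Tm = 64.9 + 41·(17 − 16.4)/26 = 65.8°C, outside 48.2–63.5°C ✗ — fails.
P3 (21 nt, A=7 T=5 G=5 C=4): 3' end AAA has 0 G/C, need ≥2 ✗; Tm = 64.9 + 41·(9 − 16.4)/21 = 50.5°C ✓ — fails.
P4 (26 nt, A=10 T=6 G=6 C=4): 3' end AGC has 2 G/C ✓; Tm = 64.9 + 41·(10 − 16.4)/26 = 54.8°C ✓ — passes.

P4 only.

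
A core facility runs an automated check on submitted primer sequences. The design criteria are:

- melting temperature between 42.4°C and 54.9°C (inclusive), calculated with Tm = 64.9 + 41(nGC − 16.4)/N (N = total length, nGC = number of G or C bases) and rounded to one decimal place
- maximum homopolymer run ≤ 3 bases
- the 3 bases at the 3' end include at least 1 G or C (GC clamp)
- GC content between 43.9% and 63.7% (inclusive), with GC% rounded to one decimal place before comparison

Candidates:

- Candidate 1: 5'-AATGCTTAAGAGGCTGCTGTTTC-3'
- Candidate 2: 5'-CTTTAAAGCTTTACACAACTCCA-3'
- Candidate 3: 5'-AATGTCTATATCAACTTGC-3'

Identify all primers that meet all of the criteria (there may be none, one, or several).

None of the candidates satisfy all criteria.

Candidate 1 (23 nt, A=5 T=8 G=6 C=4): Tm = 64.9 + 41·(10 − 16.4)/23 = 53.5°C ✓; longest run = 3 ✓; 3' end TTC has 1 G/C ✓; GC 10/23 = 43.5%, outside 43.9–63.7% ✗ — fails.
Candidate 2 (23 nt, A=8 T=7 G=1 C=7): Tm = 64.9 + 41·(8 − 16.4)/23 = 49.9°C ✓; longest run = 3 ✓; 3' end CCA has 2 G/C ✓; GC 8/23 = 34.8%, outside 43.9–63.7% ✗ — fails.
Candidate 3 (19 nt, A=6 T=7 G=2 C=4): Tm = 64.9 + 41·(6 − 16.4)/19 = 42.5°C ✓; longest run = 2 ✓; 3' end TGC has 2 G/C ✓; GC 6/19 = 31.6%, outside 43.9–63.7% ✗ — fails.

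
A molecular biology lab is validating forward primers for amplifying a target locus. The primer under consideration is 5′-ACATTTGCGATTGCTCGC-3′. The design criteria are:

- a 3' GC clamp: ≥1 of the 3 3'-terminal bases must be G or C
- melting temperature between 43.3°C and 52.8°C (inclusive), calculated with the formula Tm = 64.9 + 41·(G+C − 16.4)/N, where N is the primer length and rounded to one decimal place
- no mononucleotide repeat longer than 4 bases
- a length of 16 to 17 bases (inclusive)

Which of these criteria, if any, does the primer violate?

Base counts: A=3, T=6, G=4, C=5 (length 18).
GC clamp: 3' end CGC has 3 G/C ✓
Tm: Tm = 64.9 + 41·(9 − 16.4)/18 = 48.0°C ✓
homopolymer run: longest run = 3 ✓
length: length 18, outside 16–17 ✗

Fails: length.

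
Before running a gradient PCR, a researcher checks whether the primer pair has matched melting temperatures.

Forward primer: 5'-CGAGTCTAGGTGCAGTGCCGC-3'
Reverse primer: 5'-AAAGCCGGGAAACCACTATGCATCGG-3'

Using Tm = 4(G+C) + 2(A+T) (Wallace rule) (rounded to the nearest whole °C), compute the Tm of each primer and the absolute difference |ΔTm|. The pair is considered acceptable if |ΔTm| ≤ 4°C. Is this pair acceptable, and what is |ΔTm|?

Forward: A=3 T=4 G=8 C=6 → Tm = 2·7 + 4·14 = 70°C.
Reverse: A=9 T=3 G=7 C=7 → Tm = 2·12 + 4·14 = 80°C.
|ΔTm| = |70 − 80| = 10°C, > 4°C.

|ΔTm| = 10°C; the pair is not acceptable.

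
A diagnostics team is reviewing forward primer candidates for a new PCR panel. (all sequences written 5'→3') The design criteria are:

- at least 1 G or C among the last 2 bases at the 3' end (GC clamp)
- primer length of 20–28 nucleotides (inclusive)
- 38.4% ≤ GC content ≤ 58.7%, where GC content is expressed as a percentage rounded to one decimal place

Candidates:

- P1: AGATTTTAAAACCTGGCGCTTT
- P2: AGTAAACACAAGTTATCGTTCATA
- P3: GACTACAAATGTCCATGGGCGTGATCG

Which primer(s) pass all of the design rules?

P3 only.

P1 (22 nt, A=6 T=8 G=4 C=4): 3' end TT has 0 G/C, need ≥1 ✗; length 22 ✓; GC 8/22 = 36.4%, outside 38.4–58.7% ✗ — fails.
P2 (24 nt, A=10 T=7 G=3 C=4): 3' end TA has 0 G/C, need ≥1 ✗; length 24 ✓; GC 7/24 = 29.2%, outside 38.4–58.7% ✗ — fails.
P3 (27 nt, A=7 T=6 G=8 C=6): 3' end CG has 2 G/C ✓; length 27 ✓; GC 14/27 = 51.9% ✓ — passes.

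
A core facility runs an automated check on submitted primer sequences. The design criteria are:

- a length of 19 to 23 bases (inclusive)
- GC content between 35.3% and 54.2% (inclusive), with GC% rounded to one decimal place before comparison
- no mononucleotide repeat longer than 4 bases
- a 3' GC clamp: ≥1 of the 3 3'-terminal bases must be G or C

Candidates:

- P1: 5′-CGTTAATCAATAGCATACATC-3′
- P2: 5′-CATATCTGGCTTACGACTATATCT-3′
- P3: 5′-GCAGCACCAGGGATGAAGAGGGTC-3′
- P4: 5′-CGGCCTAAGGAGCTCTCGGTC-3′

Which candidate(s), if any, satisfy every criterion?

P1 (21 nt, A=8 T=6 G=2 C=5): length 21 ✓; GC 7/21 = 33.3%, outside 35.3–54.2% ✗; longest run = 2 ✓; 3' end ATC has 1 G/C ✓ — fails.
P2 (24 nt, A=6 T=9 G=3 C=6): length 24, outside 19–23 ✗; GC 9/24 = 37.5% ✓; longest run = 2 ✓; 3' end TCT has 1 G/C ✓ — fails.
P3 (24 nt, A=7 T=2 G=10 C=5): length 24, outside 19–23 ✗; GC 15/24 = 62.5%, outside 35.3–54.2% ✗; longest run = 3 ✓; 3' end GTC has 2 G/C ✓ — fails.
P4 (21 nt, A=3 T=4 G=7 C=7): length 21 ✓; GC 14/21 = 66.7%, outside 35.3–54.2% ✗; longest run = 2 ✓; 3' end GTC has 2 G/C ✓ — fails.

None of the candidates satisfy all criteria.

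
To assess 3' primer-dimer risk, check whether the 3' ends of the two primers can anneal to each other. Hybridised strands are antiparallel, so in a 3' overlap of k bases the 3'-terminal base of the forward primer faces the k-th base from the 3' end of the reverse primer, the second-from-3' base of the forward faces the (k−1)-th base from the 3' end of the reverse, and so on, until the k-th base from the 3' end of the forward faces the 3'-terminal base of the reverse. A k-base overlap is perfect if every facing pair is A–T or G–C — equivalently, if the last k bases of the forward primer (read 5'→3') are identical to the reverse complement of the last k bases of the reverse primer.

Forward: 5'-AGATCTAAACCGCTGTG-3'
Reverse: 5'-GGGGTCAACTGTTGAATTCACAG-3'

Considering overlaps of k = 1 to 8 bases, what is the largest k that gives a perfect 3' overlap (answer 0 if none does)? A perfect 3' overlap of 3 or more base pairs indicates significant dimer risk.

Longest perfect overlap: 5 complementary base pairs; significant dimer risk (threshold 3).

Last 8 bases (5'→3') — forward …CCGCTGTG, reverse …ATTCACAG.
Reverse complement of the reverse primer's last 8 bases: CTGTGAAT; its first k bases are the reverse complement of the reverse primer's last k bases, so a perfect k-base overlap needs the forward primer's last k bases to equal them.
Comparing (forward last k vs required): k=1: G vs C ✗; k=2: TG vs CT ✗; k=3: GTG vs CTG ✗; k=4: TGTG vs CTGT ✗; k=5: CTGTG vs CTGTG ✓; k=6: GCTGTG vs CTGTGA ✗; k=7: CGCTGTG vs CTGTGAA ✗; k=8: CCGCTGTG vs CTGTGAAT ✗.
Only k = 5 is perfect, so the longest perfect 3' overlap is 5.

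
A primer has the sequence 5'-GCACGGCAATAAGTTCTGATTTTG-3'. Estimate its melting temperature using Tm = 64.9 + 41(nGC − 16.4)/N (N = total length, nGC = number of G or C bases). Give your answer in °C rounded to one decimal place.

54.0°C

Base counts: A=6, T=8, G=6, C=4; G+C = 10, N = 24.
Tm = 64.9 + 41·(10 − 16.4)/24 = 64.9 + -262.40/24 = 54.0°C.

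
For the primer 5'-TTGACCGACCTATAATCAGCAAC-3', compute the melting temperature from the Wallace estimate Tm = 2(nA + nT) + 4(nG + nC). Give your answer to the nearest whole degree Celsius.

66°C

Base counts: A=8, T=5, G=3, C=7 (length 23).
Tm = 2·(8+5) + 4·(3+7) = 2·13 + 4·10 = 26 + 40 = 66°C.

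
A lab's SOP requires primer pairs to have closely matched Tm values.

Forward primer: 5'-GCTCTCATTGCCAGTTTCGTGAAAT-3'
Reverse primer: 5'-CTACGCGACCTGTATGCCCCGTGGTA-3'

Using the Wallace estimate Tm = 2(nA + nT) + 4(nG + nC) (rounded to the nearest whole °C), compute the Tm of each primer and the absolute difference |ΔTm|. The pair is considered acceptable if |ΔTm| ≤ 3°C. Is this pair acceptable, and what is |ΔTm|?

Forward: A=5 T=9 G=5 C=6 → Tm = 2·14 + 4·11 = 72°C.
Reverse: A=4 T=6 G=7 C=9 → Tm = 2·10 + 4·16 = 84°C.
|ΔTm| = |72 − 84| = 12°C, > 3°C.

|ΔTm| = 12°C; the pair is not acceptable.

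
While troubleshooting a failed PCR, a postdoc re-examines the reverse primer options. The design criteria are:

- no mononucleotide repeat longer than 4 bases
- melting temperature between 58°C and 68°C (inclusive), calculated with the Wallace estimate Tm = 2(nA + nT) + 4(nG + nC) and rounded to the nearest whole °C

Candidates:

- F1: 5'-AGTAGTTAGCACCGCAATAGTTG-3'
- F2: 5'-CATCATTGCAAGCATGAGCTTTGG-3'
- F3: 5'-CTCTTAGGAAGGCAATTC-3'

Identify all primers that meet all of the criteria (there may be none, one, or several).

F1 (23 nt, A=7 T=6 G=6 C=4): longest run = 2 ✓; Tm = 2·13 + 4·10 = 66°C ✓ — passes.
F2 (24 nt, A=6 T=7 G=6 C=5): longest run = 3 ✓; Tm = 2·13 + 4·11 = 70°C, outside 58–68°C ✗ — fails.
F3 (18 nt, A=5 T=5 G=4 C=4): longest run = 2 ✓; Tm = 2·10 + 4·8 = 52°C, outside 58–68°C ✗ — fails.

F1 only.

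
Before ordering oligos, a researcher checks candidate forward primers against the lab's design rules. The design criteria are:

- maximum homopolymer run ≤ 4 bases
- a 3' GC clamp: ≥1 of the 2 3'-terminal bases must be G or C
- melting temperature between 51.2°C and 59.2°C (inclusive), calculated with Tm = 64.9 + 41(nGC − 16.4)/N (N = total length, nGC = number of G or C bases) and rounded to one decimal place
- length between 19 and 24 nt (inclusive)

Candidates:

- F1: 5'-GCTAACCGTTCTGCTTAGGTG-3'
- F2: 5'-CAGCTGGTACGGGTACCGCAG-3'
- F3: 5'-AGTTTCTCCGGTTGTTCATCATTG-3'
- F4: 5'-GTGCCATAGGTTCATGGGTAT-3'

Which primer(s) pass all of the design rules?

F1 and F3.

F1 (21 nt, A=3 T=7 G=6 C=5): longest run = 2 ✓; 3' end TG has 1 G/C ✓; Tm = 64.9 + 41·(11 − 16.4)/21 = 54.4°C ✓; length 21 ✓ — passes.
F2 (21 nt, A=4 T=3 G=8 C=6): longest run = 3 ✓; 3' end AG has 1 G/C ✓; Tm = 64.9 + 41·(14 − 16.4)/21 = 60.2°C, outside 51.2–59.2°C ✗; length 21 ✓ — fails.
F3 (24 nt, A=3 T=11 G=5 C=5): longest run = 3 ✓; 3' end TG has 1 G/C ✓; Tm = 64.9 + 41·(10 − 16.4)/24 = 54.0°C ✓; length 24 ✓ — passes.
F4 (21 nt, A=4 T=7 G=7 C=3): longest run = 3 ✓; 3' end AT has 0 G/C, need ≥1 ✗; Tm = 64.9 + 41·(10 − 16.4)/21 = 52.4°C ✓; length 21 ✓ — fails.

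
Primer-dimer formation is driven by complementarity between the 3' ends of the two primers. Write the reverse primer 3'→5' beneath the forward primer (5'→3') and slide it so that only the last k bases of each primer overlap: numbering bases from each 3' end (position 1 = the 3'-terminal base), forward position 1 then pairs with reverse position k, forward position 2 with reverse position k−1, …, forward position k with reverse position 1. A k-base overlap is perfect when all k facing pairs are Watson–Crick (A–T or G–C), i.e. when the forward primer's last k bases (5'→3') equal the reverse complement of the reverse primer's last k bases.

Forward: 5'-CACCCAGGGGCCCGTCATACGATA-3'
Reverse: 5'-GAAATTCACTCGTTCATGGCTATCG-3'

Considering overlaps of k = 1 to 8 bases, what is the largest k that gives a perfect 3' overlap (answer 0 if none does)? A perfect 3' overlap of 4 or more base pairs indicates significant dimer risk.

Last 8 bases (5'→3') — forward …ATACGATA, reverse …GGCTATCG.
Reverse complement of the reverse primer's last 8 bases: CGATAGCC; its first k bases are the reverse complement of the reverse primer's last k bases, so a perfect k-base overlap needs the forward primer's last k bases to equal them.
Comparing (forward last k vs required): k=1: A vs C ✗; k=2: TA vs CG ✗; k=3: ATA vs CGA ✗; k=4: GATA vs CGAT ✗; k=5: CGATA vs CGATA ✓; k=6: ACGATA vs CGATAG ✗; k=7: TACGATA vs CGATAGC ✗; k=8: ATACGATA vs CGATAGCC ✗.
Only k = 5 is perfect, so the longest perfect 3' overlap is 5.

Longest perfect overlap: 5 complementary base pairs; significant dimer risk (threshold 4).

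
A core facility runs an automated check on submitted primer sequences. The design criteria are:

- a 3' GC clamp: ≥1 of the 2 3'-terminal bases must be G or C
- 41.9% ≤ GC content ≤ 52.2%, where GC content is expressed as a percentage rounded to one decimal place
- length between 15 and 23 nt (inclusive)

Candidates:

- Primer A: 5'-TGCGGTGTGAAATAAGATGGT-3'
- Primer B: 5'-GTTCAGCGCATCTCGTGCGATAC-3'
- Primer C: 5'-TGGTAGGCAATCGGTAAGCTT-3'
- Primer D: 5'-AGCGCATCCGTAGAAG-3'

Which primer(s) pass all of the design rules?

Primer A (21 nt, A=6 T=6 G=8 C=1): 3' end GT has 1 G/C ✓; GC 9/21 = 42.9% ✓; length 21 ✓ — passes.
Primer B (23 nt, A=4 T=6 G=6 C=7): 3' end AC has 1 G/C ✓; GC 13/23 = 56.5%, outside 41.9–52.2% ✗; length 23 ✓ — fails.
Primer C (21 nt, A=5 T=6 G=7 C=3): 3' end TT has 0 G/C, need ≥1 ✗; GC 10/21 = 47.6% ✓; length 21 ✓ — fails.
Primer D (16 nt, A=5 T=2 G=5 C=4): 3' end AG has 1 G/C ✓; GC 9/16 = 56.3%, outside 41.9–52.2% ✗; length 16 ✓ — fails.

Primer A only.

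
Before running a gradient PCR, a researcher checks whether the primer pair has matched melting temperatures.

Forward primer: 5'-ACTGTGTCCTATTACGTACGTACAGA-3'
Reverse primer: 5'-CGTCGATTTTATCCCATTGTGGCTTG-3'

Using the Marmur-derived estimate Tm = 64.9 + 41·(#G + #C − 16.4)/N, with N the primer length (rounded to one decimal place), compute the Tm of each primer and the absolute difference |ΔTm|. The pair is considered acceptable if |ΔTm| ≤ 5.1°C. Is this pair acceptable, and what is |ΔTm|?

Forward: G+C = 11, N = 26 → Tm = 64.9 + 41·(11 − 16.4)/26 = 56.4°C.
Reverse: G+C = 12, N = 26 → Tm = 64.9 + 41·(12 − 16.4)/26 = 58.0°C.
|ΔTm| = |56.4 − 58.0| = 1.6°C, ≤ 5.1°C.

|ΔTm| = 1.6°C; the pair is acceptable.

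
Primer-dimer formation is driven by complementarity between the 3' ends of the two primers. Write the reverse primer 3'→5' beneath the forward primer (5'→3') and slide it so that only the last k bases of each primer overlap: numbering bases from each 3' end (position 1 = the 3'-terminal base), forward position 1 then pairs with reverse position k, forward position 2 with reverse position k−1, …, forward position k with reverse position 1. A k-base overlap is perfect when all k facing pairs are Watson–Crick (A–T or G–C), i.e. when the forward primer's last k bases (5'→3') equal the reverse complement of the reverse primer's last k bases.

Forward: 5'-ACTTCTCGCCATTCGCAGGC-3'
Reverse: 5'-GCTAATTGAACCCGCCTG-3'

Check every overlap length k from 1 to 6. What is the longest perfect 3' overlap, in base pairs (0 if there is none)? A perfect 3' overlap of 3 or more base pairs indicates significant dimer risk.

Last 6 bases (5'→3') — forward …GCAGGC, reverse …CGCCTG.
Reverse complement of the reverse primer's last 6 bases: CAGGCG; its first k bases are the reverse complement of the reverse primer's last k bases, so a perfect k-base overlap needs the forward primer's last k bases to equal them.
Comparing (forward last k vs required): k=1: C vs C ✓; k=2: GC vs CA ✗; k=3: GGC vs CAG ✗; k=4: AGGC vs CAGG ✗; k=5: CAGGC vs CAGGC ✓; k=6: GCAGGC vs CAGGCG ✗.
Perfect overlaps at k = 1, 5; the largest is 5.

Longest perfect overlap: 5 complementary base pairs; significant dimer risk (threshold 3).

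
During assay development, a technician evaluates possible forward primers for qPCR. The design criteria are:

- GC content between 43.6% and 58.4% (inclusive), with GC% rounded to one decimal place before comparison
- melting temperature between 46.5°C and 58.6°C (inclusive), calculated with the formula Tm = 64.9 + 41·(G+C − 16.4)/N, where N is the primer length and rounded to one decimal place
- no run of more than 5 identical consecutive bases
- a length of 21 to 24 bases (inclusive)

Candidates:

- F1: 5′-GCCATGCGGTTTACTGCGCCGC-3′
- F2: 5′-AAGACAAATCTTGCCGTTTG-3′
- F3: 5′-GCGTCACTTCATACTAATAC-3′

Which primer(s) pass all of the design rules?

F1 (22 nt, A=2 T=5 G=7 C=8): GC 15/22 = 68.2%, outside 43.6–58.4% ✗; Tm = 64.9 + 41·(15 − 16.4)/22 = 62.3°C, outside 46.5–58.6°C ✗; longest run = 3 ✓; length 22 ✓ — fails.
F2 (20 nt, A=6 T=6 G=4 C=4): GC 8/20 = 40.0%, outside 43.6–58.4% ✗; Tm = 64.9 + 41·(8 − 16.4)/20 = 47.7°C ✓; longest run = 3 ✓; length 20, outside 21–24 ✗ — fails.
F3 (20 nt, A=6 T=6 G=2 C=6): GC 8/20 = 40.0%, outside 43.6–58.4% ✗; Tm = 64.9 + 41·(8 − 16.4)/20 = 47.7°C ✓; longest run = 2 ✓; length 20, outside 21–24 ✗ — fails.

None of the candidates satisfy all criteria.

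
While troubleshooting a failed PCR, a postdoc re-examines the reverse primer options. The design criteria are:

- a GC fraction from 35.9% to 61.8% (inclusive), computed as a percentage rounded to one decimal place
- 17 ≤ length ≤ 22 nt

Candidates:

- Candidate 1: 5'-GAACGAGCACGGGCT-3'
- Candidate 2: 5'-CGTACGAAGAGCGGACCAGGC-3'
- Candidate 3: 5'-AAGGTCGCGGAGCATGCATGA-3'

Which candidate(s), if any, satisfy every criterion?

Candidate 3 only.

Candidate 1 (15 nt, A=4 T=1 G=6 C=4): GC 10/15 = 66.7%, outside 35.9–61.8% ✗; length 15, outside 17–22 ✗ — fails.
Candidate 2 (21 nt, A=6 T=1 G=8 C=6): GC 14/21 = 66.7%, outside 35.9–61.8% ✗; length 21 ✓ — fails.
Candidate 3 (21 nt, A=6 T=3 G=8 C=4): GC 12/21 = 57.1% ✓; length 21 ✓ — passes.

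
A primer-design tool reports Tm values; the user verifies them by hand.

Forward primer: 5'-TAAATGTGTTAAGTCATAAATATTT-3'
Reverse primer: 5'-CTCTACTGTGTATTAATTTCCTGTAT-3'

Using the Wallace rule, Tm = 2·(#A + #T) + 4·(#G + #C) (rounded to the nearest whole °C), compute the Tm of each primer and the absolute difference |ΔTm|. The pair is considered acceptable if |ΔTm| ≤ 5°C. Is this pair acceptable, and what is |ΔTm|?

Forward: A=10 T=11 G=3 C=1 → Tm = 2·21 + 4·4 = 58°C.
Reverse: A=5 T=13 G=3 C=5 → Tm = 2·18 + 4·8 = 68°C.
|ΔTm| = |58 − 68| = 10°C, > 5°C.

|ΔTm| = 10°C; the pair is not acceptable.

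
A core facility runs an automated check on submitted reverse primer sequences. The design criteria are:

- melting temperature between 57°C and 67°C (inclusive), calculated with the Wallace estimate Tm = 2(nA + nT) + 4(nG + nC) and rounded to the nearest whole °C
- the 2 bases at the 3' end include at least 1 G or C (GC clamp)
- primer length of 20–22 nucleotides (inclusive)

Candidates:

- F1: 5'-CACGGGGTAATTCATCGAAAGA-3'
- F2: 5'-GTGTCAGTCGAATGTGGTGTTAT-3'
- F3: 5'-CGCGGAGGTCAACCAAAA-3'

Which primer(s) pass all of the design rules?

F1 (22 nt, A=8 T=4 G=6 C=4): Tm = 2·12 + 4·10 = 64°C ✓; 3' end GA has 1 G/C ✓; length 22 ✓ — passes.
F2 (23 nt, A=4 T=9 G=8 C=2): Tm = 2·13 + 4·10 = 66°C ✓; 3' end AT has 0 G/C, need ≥1 ✗; length 23, outside 20–22 ✗ — fails.
F3 (18 nt, A=7 T=1 G=5 C=5): Tm = 2·8 + 4·10 = 56°C, outside 57–67°C ✗; 3' end AA has 0 G/C, need ≥1 ✗; length 18, outside 20–22 ✗ — fails.

F1 only.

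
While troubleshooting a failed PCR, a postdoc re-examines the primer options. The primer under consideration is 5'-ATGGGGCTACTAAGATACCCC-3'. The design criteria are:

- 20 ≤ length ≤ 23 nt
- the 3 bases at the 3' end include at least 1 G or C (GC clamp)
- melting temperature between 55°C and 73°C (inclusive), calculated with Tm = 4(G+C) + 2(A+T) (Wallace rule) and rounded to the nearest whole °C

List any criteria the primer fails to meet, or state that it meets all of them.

Meets all criteria.

Base counts: A=6, T=4, G=5, C=6 (length 21).
length: length 21 ✓
GC clamp: 3' end CCC has 3 G/C ✓
Tm: Tm = 2·10 + 4·11 = 64°C ✓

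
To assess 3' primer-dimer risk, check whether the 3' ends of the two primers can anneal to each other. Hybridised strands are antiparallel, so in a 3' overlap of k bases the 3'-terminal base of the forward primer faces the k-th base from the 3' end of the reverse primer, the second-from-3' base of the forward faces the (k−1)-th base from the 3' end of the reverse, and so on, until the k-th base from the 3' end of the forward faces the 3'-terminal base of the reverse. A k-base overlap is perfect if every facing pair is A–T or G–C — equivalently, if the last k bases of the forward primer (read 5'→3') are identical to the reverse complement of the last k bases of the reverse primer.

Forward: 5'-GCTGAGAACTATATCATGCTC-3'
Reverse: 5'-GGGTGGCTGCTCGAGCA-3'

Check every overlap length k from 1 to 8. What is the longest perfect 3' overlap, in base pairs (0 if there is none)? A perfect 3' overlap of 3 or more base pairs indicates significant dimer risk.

Last 8 bases (5'→3') — forward …TCATGCTC, reverse …CTCGAGCA.
Reverse complement of the reverse primer's last 8 bases: TGCTCGAG; its first k bases are the reverse complement of the reverse primer's last k bases, so a perfect k-base overlap needs the forward primer's last k bases to equal them.
Comparing (forward last k vs required): k=1: C vs T ✗; k=2: TC vs TG ✗; k=3: CTC vs TGC ✗; k=4: GCTC vs TGCT ✗; k=5: TGCTC vs TGCTC ✓; k=6: ATGCTC vs TGCTCG ✗; k=7: CATGCTC vs TGCTCGA ✗; k=8: TCATGCTC vs TGCTCGAG ✗.
Only k = 5 is perfect, so the longest perfect 3' overlap is 5.

Longest perfect overlap: 5 complementary base pairs; significant dimer risk (threshold 3).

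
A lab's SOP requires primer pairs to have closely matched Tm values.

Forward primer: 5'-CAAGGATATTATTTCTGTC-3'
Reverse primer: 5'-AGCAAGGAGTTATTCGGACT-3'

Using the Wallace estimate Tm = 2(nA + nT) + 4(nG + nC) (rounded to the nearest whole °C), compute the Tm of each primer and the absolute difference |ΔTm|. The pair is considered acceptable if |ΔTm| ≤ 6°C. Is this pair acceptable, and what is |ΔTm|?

|ΔTm| = 8°C; the pair is not acceptable.

Forward: A=5 T=8 G=3 C=3 → Tm = 2·13 + 4·6 = 50°C.
Reverse: A=6 T=5 G=6 C=3 → Tm = 2·11 + 4·9 = 58°C.
|ΔTm| = |50 − 58| = 8°C, > 6°C.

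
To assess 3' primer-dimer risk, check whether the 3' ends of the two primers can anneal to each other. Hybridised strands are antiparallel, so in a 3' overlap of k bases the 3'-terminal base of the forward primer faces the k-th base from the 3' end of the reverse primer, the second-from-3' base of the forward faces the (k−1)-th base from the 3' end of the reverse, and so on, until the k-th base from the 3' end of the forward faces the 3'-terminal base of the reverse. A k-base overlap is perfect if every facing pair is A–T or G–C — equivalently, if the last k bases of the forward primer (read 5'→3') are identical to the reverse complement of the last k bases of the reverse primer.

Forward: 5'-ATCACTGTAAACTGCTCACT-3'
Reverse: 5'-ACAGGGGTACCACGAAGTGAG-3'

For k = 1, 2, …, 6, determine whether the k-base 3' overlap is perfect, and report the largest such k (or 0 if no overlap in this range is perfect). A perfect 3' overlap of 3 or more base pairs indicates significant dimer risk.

Longest perfect overlap: 6 complementary base pairs; significant dimer risk (threshold 3).

Last 6 bases (5'→3') — forward …CTCACT, reverse …AGTGAG.
Reverse complement of the reverse primer's last 6 bases: CTCACT; its first k bases are the reverse complement of the reverse primer's last k bases, so a perfect k-base overlap needs the forward primer's last k bases to equal them.
Comparing (forward last k vs required): k=1: T vs C ✗; k=2: CT vs CT ✓; k=3: ACT vs CTC ✗; k=4: CACT vs CTCA ✗; k=5: TCACT vs CTCAC ✗; k=6: CTCACT vs CTCACT ✓.
Perfect overlaps at k = 2, 6; the largest is 6.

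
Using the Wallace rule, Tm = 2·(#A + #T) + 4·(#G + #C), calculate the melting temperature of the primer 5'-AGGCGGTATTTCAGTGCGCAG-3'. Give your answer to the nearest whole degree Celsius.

Base counts: A=4, T=5, G=8, C=4 (length 21).
Tm = 2·(4+5) + 4·(8+4) = 2·9 + 4·12 = 18 + 48 = 66°C.

66°C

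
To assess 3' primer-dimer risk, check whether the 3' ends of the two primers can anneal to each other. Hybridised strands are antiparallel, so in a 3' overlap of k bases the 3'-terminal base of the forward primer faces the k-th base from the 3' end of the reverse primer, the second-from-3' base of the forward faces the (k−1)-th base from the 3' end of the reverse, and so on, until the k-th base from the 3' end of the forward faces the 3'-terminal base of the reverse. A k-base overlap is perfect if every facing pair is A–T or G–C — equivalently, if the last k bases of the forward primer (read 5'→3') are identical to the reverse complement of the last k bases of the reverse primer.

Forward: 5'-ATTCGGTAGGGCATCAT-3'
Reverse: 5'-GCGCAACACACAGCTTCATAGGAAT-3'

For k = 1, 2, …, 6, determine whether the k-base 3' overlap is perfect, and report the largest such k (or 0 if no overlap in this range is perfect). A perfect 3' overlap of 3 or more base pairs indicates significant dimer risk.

Last 6 bases (5'→3') — forward …CATCAT, reverse …AGGAAT.
Reverse complement of the reverse primer's last 6 bases: ATTCCT; its first k bases are the reverse complement of the reverse primer's last k bases, so a perfect k-base overlap needs the forward primer's last k bases to equal them.
Comparing (forward last k vs required): k=1: T vs A ✗; k=2: AT vs AT ✓; k=3: CAT vs ATT ✗; k=4: TCAT vs ATTC ✗; k=5: ATCAT vs ATTCC ✗; k=6: CATCAT vs ATTCCT ✗.
Only k = 2 is perfect, so the longest perfect 3' overlap is 2.

Longest perfect overlap: 2 complementary base pairs; below the dimer-risk threshold (threshold 3).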